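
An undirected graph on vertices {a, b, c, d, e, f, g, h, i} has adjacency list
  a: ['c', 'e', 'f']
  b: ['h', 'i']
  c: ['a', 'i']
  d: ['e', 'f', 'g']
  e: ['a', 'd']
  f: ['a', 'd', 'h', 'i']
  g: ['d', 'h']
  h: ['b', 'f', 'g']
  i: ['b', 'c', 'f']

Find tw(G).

A width-3 tree decomposition is:
Bags: B1 = {d, e, g, h}  B2 = {d, e, f, h}  B3 = {a, e, f, h}  B4 = {a, b, f, h}  B5 = {a, b, f, i}  B6 = {a, b, c, i}
Tree: B1–B2, B2–B3, B3–B4, B4–B5, B5–B6
Each bag holds 4 vertices, so the decomposition has width 3, which upper-bounds the treewidth. For the lower bound: the 4 vertex sets {d,e,g}, {h}, {f}, {a,b,c,i} are disjoint, each induces a connected subgraph, and every pair is joined by at least one edge of G. Contracting each set to a single vertex therefore yields K_{4} as a minor, and since treewidth is minor-monotone, tw(G) ≥ tw(K_{4}) = 3. The upper and lower bounds meet at 3, so that is the treewidth.

3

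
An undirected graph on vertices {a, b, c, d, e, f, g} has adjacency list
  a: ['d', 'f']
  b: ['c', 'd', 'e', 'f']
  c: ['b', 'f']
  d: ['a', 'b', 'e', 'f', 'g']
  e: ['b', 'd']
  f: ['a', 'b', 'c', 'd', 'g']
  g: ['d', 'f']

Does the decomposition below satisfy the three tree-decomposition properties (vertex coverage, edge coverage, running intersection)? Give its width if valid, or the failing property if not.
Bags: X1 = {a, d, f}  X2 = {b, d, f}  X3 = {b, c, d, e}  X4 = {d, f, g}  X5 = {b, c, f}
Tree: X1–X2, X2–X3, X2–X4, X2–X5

A tree decomposition must satisfy three properties: every vertex lies in some bag; for every edge, both endpoints lie together in some bag; and for every vertex, the bags containing it form a connected subtree. Here bags containing vertex c are not connected in the tree, so the decomposition is invalid.

No — bags containing vertex c are not connected in the tree.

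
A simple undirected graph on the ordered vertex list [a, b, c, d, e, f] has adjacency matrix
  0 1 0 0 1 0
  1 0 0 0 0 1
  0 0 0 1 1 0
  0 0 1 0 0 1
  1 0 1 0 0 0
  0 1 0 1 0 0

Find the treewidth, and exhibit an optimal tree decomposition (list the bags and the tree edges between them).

Treewidth 2.
One such decomposition:
Bags: B1 = {a, b, e}  B2 = {b, e, f}  B3 = {d, e, f}  B4 = {c, d, e}
Tree: B1–B2, B2–B3, B3–B4

Every bag has size at most 3, so the width is 3 − 1 = 2 and tw(G) ≤ 2. The edges e–a–b–f–d–c–e form a cycle, so G is not a tree and its treewidth is at least 2. Hence tw(G) = 2 exactly.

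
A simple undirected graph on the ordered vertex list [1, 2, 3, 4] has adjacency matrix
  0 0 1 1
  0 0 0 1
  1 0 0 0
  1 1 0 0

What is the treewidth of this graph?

1

A width-1 tree decomposition is:
Bags: B1 = {2, 4}  B2 = {1, 4}  B3 = {1, 3}
Tree: B1–B2, B2–B3
Each bag holds 2 vertices, so the decomposition has width 1, which upper-bounds the treewidth. Any graph with an edge has treewidth ≥ 1, and G has the edge 2–4. Hence tw(G) = 1 exactly.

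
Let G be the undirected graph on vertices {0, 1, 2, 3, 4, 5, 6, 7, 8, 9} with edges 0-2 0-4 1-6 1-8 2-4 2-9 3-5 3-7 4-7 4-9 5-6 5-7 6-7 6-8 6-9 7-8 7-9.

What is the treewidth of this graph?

2

A width-2 tree decomposition is:
Bags: B1 = {6, 7, 9}  B2 = {6, 7, 8}  B3 = {4, 7, 9}  B4 = {2, 4, 9}  B5 = {0, 2, 4}  B6 = {5, 6, 7}  B7 = {3, 5, 7}  B8 = {1, 6, 8}
Tree: B1–B2, B1–B3, B3–B4, B4–B5, B2–B6, B6–B7, B2–B8
The largest bag has 3 vertices, giving width 2; this decomposition certifies tw(G) ≤ 2. Conversely, {0, 2, 4} is a clique of size 3, and the vertices of any clique must share a bag in every tree decomposition; so some bag has ≥ 3 vertices and tw(G) ≥ 2. Combining the bounds, tw(G) = 2.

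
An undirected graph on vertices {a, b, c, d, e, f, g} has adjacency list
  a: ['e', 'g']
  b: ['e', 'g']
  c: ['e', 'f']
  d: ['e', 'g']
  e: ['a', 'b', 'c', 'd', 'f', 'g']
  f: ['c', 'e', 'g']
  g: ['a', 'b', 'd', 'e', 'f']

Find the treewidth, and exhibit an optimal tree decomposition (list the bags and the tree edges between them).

Every bag has size at most 3, so the width is 3 − 1 = 2 and tw(G) ≤ 2. For the lower bound, the 3 vertices {d, e, g} are pairwise adjacent, and any tree decomposition puts a clique entirely inside one bag — forcing width ≥ 2. Therefore the treewidth is 2.

Treewidth 2.
One optimal decomposition is:
Bags: B1 = {b, e, g}  B2 = {e, f, g}  B3 = {c, e, f}  B4 = {a, e, g}  B5 = {d, e, g}
Tree: B1–B2, B2–B3, B2–B4, B4–B5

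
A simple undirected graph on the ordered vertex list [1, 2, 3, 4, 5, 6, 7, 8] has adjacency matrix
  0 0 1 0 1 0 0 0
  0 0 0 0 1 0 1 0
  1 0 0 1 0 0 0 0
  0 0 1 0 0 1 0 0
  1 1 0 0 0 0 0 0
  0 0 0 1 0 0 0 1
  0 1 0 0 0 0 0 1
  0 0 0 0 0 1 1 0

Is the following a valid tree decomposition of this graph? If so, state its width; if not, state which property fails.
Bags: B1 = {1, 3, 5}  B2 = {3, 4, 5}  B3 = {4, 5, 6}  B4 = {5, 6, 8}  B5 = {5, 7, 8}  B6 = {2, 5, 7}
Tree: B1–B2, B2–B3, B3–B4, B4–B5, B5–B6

Yes; width 2.

Every vertex of G appears in some bag (union = {1, 2, 3, 4, 5, 6, 7, 8}); every edge is covered by a bag; and for each vertex v the set of bags containing v is connected in the bag tree. The decomposition is therefore valid. The largest bag has 3 vertices, so the width is 2.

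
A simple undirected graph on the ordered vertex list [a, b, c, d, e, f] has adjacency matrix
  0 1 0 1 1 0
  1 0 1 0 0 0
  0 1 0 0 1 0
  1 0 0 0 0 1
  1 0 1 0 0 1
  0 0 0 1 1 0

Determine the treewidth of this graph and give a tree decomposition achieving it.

Treewidth 2.
One such decomposition:
Bags: B1 = {a, d, f}  B2 = {a, e, f}  B3 = {a, b, e}  B4 = {b, c, e}
Tree: B1–B2, B2–B3, B3–B4

The largest bag has 3 vertices, giving width 2; this decomposition certifies tw(G) ≤ 2. For the lower bound, G contains the cycle d–f–e–a–d, so G is not a forest; only forests have treewidth ≤ 1, hence tw(G) ≥ 2. The upper and lower bounds meet at 2, so that is the treewidth.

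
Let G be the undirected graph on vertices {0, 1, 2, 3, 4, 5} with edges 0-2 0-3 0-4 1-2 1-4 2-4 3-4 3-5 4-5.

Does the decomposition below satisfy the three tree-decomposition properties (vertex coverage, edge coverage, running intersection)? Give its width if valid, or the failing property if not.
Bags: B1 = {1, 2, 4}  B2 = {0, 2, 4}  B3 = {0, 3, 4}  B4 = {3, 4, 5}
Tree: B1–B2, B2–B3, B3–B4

Checking the three conditions: (i) the bags cover all of {0, 1, 2, 3, 4, 5}; (ii) for each edge, some bag contains both endpoints; (iii) the bags containing any fixed vertex form a subtree. All hold, so the decomposition is valid with width 3 − 1 = 2.

Yes; width 2.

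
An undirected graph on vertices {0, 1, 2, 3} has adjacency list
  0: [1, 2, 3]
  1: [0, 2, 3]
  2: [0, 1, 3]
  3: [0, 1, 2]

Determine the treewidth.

A width-3 tree decomposition is:
Bags: B1 = {0, 1, 2, 3}
Tree: (single bag)
A single bag containing all 4 vertices is trivially a valid decomposition of width 3. On the other hand G contains the 4-clique {0, 1, 2, 3}. A clique must lie in a single bag of any decomposition, so no decomposition can have width below 3. Therefore the treewidth is 3.

3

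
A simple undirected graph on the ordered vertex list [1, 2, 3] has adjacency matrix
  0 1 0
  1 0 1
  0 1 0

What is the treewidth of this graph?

A width-1 tree decomposition is:
Bags: B1 = {2, 3}  B2 = {1, 2}
Tree: B1–B2
Each bag holds 2 vertices, so the decomposition has width 1, which upper-bounds the treewidth. G has an edge, so its treewidth is at least 1. Therefore the treewidth is 1.

1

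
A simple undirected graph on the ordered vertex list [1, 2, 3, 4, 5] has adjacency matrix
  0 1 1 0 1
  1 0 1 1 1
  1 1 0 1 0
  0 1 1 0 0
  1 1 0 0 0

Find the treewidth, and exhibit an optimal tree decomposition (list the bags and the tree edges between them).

Treewidth 2.
One optimal decomposition is:
Bags: B1 = {1, 2, 3}  B2 = {2, 3, 4}  B3 = {1, 2, 5}
Tree: B1–B2, B1–B3

Every bag has size at most 3, so the width is 3 − 1 = 2 and tw(G) ≤ 2. Conversely, {1, 2, 3} is a clique of size 3, and the vertices of any clique must share a bag in every tree decomposition; so some bag has ≥ 3 vertices and tw(G) ≥ 2. The upper and lower bounds meet at 2, so that is the treewidth.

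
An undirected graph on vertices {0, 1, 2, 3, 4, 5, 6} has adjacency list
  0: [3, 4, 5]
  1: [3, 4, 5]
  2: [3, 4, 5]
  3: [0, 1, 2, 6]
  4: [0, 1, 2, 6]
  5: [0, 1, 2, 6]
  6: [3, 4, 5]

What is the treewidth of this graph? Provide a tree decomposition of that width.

Treewidth 3.
One such decomposition:
Bags: B1 = {1, 3, 4, 5}  B2 = {3, 4, 5, 6}  B3 = {2, 3, 4, 5}  B4 = {0, 3, 4, 5}
Tree: B1–B2, B2–B3, B3–B4

The largest bag has 4 vertices, giving width 3; this decomposition certifies tw(G) ≤ 3. For the lower bound: the 4 vertex sets {1,3}, {5,6}, {4}, {2} are disjoint, each induces a connected subgraph, and every pair is joined by at least one edge of G. Contracting each set to a single vertex therefore yields K_{4} as a minor, and since treewidth is minor-monotone, tw(G) ≥ tw(K_{4}) = 3. Hence tw(G) = 3 exactly.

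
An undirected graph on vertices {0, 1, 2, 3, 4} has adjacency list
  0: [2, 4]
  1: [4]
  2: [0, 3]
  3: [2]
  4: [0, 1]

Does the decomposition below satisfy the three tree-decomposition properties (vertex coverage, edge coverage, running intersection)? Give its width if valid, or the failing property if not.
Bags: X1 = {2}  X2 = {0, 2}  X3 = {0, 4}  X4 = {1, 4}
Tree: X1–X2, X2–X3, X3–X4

No — vertex 3 appears in no bag.

A tree decomposition must satisfy three properties: every vertex lies in some bag; for every edge, both endpoints lie together in some bag; and for every vertex, the bags containing it form a connected subtree. Here vertex 3 appears in no bag, so the decomposition is invalid.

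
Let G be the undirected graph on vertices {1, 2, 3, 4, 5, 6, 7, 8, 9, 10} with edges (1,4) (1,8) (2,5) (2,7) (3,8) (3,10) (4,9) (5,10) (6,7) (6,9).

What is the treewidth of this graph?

A width-2 tree decomposition is:
Bags: B1 = {3, 8, 10}  B2 = {5, 8, 10}  B3 = {2, 5, 8}  B4 = {2, 7, 8}  B5 = {6, 7, 8}  B6 = {6, 8, 9}  B7 = {4, 8, 9}  B8 = {1, 4, 8}
Tree: B1–B2, B2–B3, B3–B4, B4–B5, B5–B6, B6–B7, B7–B8
The largest bag has 3 vertices, giving width 2; this decomposition certifies tw(G) ≤ 2. The edges 8–3–10–5–2–7–6–9–4–1–8 form a cycle, so G is not a tree and its treewidth is at least 2. The upper and lower bounds meet at 2, so that is the treewidth.

2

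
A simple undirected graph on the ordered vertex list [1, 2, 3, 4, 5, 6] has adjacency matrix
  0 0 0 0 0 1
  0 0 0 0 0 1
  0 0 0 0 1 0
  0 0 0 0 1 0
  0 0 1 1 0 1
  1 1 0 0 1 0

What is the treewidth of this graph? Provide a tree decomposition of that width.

Treewidth 1.
One such decomposition:
Bags: B1 = {4, 5}  B2 = {5, 6}  B3 = {1, 6}  B4 = {3, 5}  B5 = {2, 6}
Tree: B1–B2, B2–B3, B2–B4, B2–B5

Each bag holds 2 vertices, so the decomposition has width 1, which upper-bounds the treewidth. Since G has at least one edge (e.g. 4–5), it is not an edgeless graph, so tw(G) ≥ 1. Hence tw(G) = 1 exactly.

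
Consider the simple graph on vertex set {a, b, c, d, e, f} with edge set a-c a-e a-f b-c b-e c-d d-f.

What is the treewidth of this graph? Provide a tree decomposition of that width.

The largest bag has 3 vertices, giving width 2; this decomposition certifies tw(G) ≤ 2. The edges d–f–a–c–d form a cycle, so G is not a tree and its treewidth is at least 2. Combining the bounds, tw(G) = 2.

Treewidth 2.
One such decomposition:
Bags: B1 = {c, d, f}  B2 = {a, c, f}  B3 = {a, b, c}  B4 = {a, b, e}
Tree: B1–B2, B2–B3, B3–B4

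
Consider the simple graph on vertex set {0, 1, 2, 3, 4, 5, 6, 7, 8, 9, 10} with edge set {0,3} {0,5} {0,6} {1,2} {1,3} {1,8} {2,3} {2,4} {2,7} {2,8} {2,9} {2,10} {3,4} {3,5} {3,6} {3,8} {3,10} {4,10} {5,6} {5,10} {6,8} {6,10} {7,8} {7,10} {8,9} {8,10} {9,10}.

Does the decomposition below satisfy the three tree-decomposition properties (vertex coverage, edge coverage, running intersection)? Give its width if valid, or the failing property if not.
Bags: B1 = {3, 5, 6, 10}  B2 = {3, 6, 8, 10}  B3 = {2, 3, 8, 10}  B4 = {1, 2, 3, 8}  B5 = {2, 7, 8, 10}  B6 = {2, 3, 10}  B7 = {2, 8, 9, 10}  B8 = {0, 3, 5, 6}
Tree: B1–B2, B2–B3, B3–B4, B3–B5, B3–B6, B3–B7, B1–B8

No — vertex 4 appears in no bag.

A tree decomposition must satisfy three properties: every vertex lies in some bag; for every edge, both endpoints lie together in some bag; and for every vertex, the bags containing it form a connected subtree. Here vertex 4 appears in no bag, so the decomposition is invalid.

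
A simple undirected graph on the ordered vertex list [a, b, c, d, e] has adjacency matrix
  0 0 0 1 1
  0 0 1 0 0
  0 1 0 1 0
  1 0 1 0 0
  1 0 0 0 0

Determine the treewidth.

A width-1 tree decomposition is:
Bags: B1 = {c, d}  B2 = {a, d}  B3 = {a, e}  B4 = {b, c}
Tree: B1–B2, B2–B3, B1–B4
The largest bag has 2 vertices, giving width 1; this decomposition certifies tw(G) ≤ 1. Since G has at least one edge (e.g. c–d), it is not an edgeless graph, so tw(G) ≥ 1. Therefore the treewidth is 1.

1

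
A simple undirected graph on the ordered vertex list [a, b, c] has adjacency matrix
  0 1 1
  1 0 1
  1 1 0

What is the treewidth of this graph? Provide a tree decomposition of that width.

With just one bag of size 3, the width is 3 − 1 = 2, so tw(G) ≤ 2. Conversely, {a, b, c} is a clique of size 3, and the vertices of any clique must share a bag in every tree decomposition; so some bag has ≥ 3 vertices and tw(G) ≥ 2. The upper and lower bounds meet at 2, so that is the treewidth.

Treewidth 2.
One optimal decomposition is:
Bags: B1 = {a, b, c}
Tree: (single bag)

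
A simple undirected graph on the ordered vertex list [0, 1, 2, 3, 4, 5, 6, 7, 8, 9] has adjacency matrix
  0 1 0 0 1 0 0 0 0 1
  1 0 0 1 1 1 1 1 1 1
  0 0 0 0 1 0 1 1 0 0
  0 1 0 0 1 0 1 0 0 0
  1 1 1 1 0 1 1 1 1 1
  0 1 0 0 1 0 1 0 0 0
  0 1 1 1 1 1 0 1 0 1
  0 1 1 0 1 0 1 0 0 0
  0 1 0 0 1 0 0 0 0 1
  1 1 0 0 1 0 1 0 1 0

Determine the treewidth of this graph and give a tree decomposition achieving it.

Treewidth 3.
One such decomposition:
Bags: B1 = {1, 4, 6, 9}  B2 = {1, 4, 6, 7}  B3 = {0, 1, 4, 9}  B4 = {1, 3, 4, 6}  B5 = {1, 4, 5, 6}  B6 = {2, 4, 6, 7}  B7 = {1, 4, 8, 9}
Tree: B1–B2, B1–B3, B1–B4, B1–B5, B2–B6, B3–B7

Every bag has size at most 4, so the width is 4 − 1 = 3 and tw(G) ≤ 3. Conversely, {0, 1, 4, 9} is a clique of size 4, and the vertices of any clique must share a bag in every tree decomposition; so some bag has ≥ 4 vertices and tw(G) ≥ 3. Therefore the treewidth is 3.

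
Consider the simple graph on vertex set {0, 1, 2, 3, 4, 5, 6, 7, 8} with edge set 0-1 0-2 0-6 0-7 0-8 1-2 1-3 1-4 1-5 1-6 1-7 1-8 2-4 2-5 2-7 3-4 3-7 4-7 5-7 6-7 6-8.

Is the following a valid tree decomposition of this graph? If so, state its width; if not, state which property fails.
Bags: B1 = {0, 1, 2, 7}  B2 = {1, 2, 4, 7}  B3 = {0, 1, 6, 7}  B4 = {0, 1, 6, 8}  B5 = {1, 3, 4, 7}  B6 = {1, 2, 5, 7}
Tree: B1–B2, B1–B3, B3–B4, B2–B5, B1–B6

Checking the three conditions: (i) the bags cover all of {0, 1, 2, 3, 4, 5, 6, 7, 8}; (ii) for each edge, some bag contains both endpoints; (iii) the bags containing any fixed vertex form a subtree. All hold, so the decomposition is valid with width 4 − 1 = 3.

Yes; width 3.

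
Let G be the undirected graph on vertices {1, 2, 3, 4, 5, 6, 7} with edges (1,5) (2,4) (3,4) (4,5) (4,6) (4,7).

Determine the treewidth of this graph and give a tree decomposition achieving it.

Treewidth 1.
One such decomposition:
Bags: B1 = {4, 7}  B2 = {4, 5}  B3 = {4, 6}  B4 = {1, 5}  B5 = {3, 4}  B6 = {2, 4}
Tree: B1–B2, B1–B3, B2–B4, B2–B5, B5–B6

Each bag holds 2 vertices, so the decomposition has width 1, which upper-bounds the treewidth. Since G has at least one edge (e.g. 7–4), it is not an edgeless graph, so tw(G) ≥ 1. Therefore the treewidth is 1.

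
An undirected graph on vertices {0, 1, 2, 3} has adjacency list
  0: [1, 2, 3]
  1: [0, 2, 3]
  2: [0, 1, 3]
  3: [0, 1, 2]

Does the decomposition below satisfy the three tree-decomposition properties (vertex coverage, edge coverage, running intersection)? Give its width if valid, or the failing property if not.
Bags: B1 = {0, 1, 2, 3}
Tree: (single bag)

Yes; width 3.

Checking the three conditions: (i) the bags cover all of {0, 1, 2, 3}; (ii) for each edge, some bag contains both endpoints; (iii) the bags containing any fixed vertex form a subtree. All hold, so the decomposition is valid with width 4 − 1 = 3.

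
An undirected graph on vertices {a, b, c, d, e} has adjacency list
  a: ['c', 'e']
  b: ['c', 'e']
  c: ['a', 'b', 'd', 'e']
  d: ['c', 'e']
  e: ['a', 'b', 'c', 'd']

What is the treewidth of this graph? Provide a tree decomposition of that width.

Every bag has size at most 3, so the width is 3 − 1 = 2 and tw(G) ≤ 2. Conversely, {c, d, e} is a clique of size 3, and the vertices of any clique must share a bag in every tree decomposition; so some bag has ≥ 3 vertices and tw(G) ≥ 2. Combining the bounds, tw(G) = 2.

Treewidth 2.
Bags: B1 = {c, d, e}  B2 = {a, c, e}  B3 = {b, c, e}
Tree: B1–B2, B2–B3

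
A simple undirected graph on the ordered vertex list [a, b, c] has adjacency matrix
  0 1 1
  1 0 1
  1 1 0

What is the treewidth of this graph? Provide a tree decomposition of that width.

A single bag containing all 3 vertices is trivially a valid decomposition of width 2. For the lower bound, the 3 vertices {a, b, c} are pairwise adjacent, and any tree decomposition puts a clique entirely inside one bag — forcing width ≥ 2. Combining the bounds, tw(G) = 2.

Treewidth 2.
One optimal decomposition is:
Bags: B1 = {a, b, c}
Tree: (single bag)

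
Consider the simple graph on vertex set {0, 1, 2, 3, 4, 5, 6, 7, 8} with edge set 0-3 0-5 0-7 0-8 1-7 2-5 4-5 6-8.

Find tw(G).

A width-1 tree decomposition is:
Bags: B1 = {0, 8}  B2 = {6, 8}  B3 = {0, 5}  B4 = {2, 5}  B5 = {0, 7}  B6 = {1, 7}  B7 = {0, 3}  B8 = {4, 5}
Tree: B1–B2, B1–B3, B3–B4, B3–B5, B5–B6, B3–B7, B4–B8
Each bag holds 2 vertices, so the decomposition has width 1, which upper-bounds the treewidth. G has an edge, so its treewidth is at least 1. Combining the bounds, tw(G) = 1.

1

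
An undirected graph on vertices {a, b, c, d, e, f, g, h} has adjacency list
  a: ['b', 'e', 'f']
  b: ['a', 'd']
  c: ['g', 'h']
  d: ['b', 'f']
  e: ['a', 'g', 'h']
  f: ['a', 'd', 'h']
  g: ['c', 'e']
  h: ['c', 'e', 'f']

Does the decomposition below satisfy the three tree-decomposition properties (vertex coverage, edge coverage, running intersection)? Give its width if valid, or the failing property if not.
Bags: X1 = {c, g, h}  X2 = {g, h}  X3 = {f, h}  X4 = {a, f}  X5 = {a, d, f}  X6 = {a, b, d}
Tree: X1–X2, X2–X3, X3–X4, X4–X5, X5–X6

A tree decomposition must satisfy three properties: every vertex lies in some bag; for every edge, both endpoints lie together in some bag; and for every vertex, the bags containing it form a connected subtree. Here vertex e appears in no bag, so the decomposition is invalid.

No — vertex e appears in no bag.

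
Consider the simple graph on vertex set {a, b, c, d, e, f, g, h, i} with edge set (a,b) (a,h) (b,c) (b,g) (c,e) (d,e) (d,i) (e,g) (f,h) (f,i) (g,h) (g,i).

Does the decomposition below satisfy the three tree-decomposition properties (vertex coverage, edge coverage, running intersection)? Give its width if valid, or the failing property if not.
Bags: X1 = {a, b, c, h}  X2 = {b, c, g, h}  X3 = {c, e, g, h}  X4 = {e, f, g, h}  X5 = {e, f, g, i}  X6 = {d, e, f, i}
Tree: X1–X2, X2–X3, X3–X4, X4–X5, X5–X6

Vertex coverage: the bags together contain {a, b, c, d, e, f, g, h, i}, the full vertex set. Edge coverage: each edge of G has both endpoints in at least one bag. Running intersection: for every vertex, the bags containing it form a connected subtree. All three properties hold, so this is a valid tree decomposition of width max|bag| − 1 = 3, and hence tw(G) ≤ 3.

Yes; width 3.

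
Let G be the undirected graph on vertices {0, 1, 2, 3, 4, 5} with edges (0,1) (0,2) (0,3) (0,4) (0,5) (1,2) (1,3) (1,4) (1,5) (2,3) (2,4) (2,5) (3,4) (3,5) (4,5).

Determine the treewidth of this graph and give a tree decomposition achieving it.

Treewidth 5.
Bags: B1 = {0, 1, 2, 3, 4, 5}
Tree: (single bag)

With just one bag of size 6, the width is 6 − 1 = 5, so tw(G) ≤ 5. For the lower bound, the 6 vertices {0, 1, 2, 3, 4, 5} are pairwise adjacent, and any tree decomposition puts a clique entirely inside one bag — forcing width ≥ 5. Combining the bounds, tw(G) = 5.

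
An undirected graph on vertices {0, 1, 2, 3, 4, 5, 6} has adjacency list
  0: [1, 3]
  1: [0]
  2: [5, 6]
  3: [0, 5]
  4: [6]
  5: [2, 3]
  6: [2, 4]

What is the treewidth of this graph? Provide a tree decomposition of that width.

Every bag has size at most 2, so the width is 2 − 1 = 1 and tw(G) ≤ 1. Since G has at least one edge (e.g. 1–0), it is not an edgeless graph, so tw(G) ≥ 1. Therefore the treewidth is 1.

Treewidth 1.
One such decomposition:
Bags: B1 = {0, 1}  B2 = {0, 3}  B3 = {3, 5}  B4 = {2, 5}  B5 = {2, 6}  B6 = {4, 6}
Tree: B1–B2, B2–B3, B3–B4, B4–B5, B5–B6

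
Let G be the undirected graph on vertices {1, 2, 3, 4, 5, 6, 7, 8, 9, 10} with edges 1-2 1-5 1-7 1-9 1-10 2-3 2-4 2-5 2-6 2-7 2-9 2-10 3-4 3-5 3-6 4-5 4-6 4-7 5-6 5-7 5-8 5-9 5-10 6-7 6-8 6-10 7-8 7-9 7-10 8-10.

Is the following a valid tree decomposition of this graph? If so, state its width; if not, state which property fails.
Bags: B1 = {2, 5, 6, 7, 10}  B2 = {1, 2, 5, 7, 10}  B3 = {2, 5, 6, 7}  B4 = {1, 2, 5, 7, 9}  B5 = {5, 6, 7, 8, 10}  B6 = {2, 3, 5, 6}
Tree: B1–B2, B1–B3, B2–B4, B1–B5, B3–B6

A tree decomposition must satisfy three properties: every vertex lies in some bag; for every edge, both endpoints lie together in some bag; and for every vertex, the bags containing it form a connected subtree. Here vertex 4 appears in no bag, so the decomposition is invalid.

No — vertex 4 appears in no bag.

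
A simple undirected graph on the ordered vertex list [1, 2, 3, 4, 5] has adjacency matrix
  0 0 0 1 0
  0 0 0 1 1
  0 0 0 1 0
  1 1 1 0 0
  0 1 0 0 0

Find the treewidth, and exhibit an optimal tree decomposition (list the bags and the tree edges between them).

Every bag has size at most 2, so the width is 2 − 1 = 1 and tw(G) ≤ 1. Since G has at least one edge (e.g. 3–4), it is not an edgeless graph, so tw(G) ≥ 1. Therefore the treewidth is 1.

Treewidth 1.
Bags: B1 = {3, 4}  B2 = {1, 4}  B3 = {2, 4}  B4 = {2, 5}
Tree: B1–B2, B1–B3, B3–B4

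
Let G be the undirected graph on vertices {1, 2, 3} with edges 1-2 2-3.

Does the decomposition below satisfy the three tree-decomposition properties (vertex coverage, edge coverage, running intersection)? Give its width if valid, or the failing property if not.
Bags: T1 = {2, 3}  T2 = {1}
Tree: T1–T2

No — edge (2,1) lies in no bag.

A tree decomposition must satisfy three properties: every vertex lies in some bag; for every edge, both endpoints lie together in some bag; and for every vertex, the bags containing it form a connected subtree. Here edge (2,1) lies in no bag, so the decomposition is invalid.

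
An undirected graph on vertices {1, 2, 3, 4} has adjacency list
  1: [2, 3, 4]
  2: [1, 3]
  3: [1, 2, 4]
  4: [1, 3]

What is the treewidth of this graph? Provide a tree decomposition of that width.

Treewidth 2.
One optimal decomposition is:
Bags: B1 = {1, 3, 4}  B2 = {1, 2, 3}
Tree: B1–B2

The largest bag has 3 vertices, giving width 2; this decomposition certifies tw(G) ≤ 2. On the other hand G contains the 3-clique {1, 2, 3}. A clique must lie in a single bag of any decomposition, so no decomposition can have width below 2. Therefore the treewidth is 2.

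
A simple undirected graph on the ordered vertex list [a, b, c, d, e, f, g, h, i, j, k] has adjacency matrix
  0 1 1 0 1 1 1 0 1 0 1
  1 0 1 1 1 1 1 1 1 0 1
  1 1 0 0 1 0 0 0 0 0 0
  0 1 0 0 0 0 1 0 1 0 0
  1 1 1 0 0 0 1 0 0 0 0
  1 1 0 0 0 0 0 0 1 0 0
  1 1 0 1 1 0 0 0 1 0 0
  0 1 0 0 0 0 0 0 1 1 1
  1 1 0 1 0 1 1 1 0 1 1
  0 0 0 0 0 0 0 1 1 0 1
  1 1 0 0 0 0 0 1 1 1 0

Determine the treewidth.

3

A width-3 tree decomposition is:
Bags: B1 = {a, b, g, i}  B2 = {a, b, f, i}  B3 = {a, b, i, k}  B4 = {a, b, e, g}  B5 = {b, h, i, k}  B6 = {h, i, j, k}  B7 = {b, d, g, i}  B8 = {a, b, c, e}
Tree: B1–B2, B2–B3, B1–B4, B3–B5, B5–B6, B1–B7, B4–B8
The largest bag has 4 vertices, giving width 3; this decomposition certifies tw(G) ≤ 3. For the lower bound, the 4 vertices {h, i, j, k} are pairwise adjacent, and any tree decomposition puts a clique entirely inside one bag — forcing width ≥ 3. The upper and lower bounds meet at 3, so that is the treewidth.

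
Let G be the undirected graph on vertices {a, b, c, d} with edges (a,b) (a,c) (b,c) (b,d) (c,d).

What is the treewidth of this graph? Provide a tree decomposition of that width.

Treewidth 2.
Bags: B1 = {b, c, d}  B2 = {a, b, c}
Tree: B1–B2

Every bag has size at most 3, so the width is 3 − 1 = 2 and tw(G) ≤ 2. Conversely, {b, c, d} is a clique of size 3, and the vertices of any clique must share a bag in every tree decomposition; so some bag has ≥ 3 vertices and tw(G) ≥ 2. Combining the bounds, tw(G) = 2.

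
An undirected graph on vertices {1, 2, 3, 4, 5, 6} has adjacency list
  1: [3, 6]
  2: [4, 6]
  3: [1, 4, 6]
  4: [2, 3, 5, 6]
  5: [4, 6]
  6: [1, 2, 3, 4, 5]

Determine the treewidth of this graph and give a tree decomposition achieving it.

Treewidth 2.
One such decomposition:
Bags: B1 = {4, 5, 6}  B2 = {3, 4, 6}  B3 = {2, 4, 6}  B4 = {1, 3, 6}
Tree: B1–B2, B1–B3, B2–B4

Each bag holds 3 vertices, so the decomposition has width 2, which upper-bounds the treewidth. For the lower bound, the 3 vertices {1, 3, 6} are pairwise adjacent, and any tree decomposition puts a clique entirely inside one bag — forcing width ≥ 2. Hence tw(G) = 2 exactly.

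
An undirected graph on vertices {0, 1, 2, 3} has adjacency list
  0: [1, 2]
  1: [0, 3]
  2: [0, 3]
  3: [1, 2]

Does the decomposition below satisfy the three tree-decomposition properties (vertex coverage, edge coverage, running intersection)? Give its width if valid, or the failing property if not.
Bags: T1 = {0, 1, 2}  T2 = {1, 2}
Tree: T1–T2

No — vertex 3 appears in no bag.

A tree decomposition must satisfy three properties: every vertex lies in some bag; for every edge, both endpoints lie together in some bag; and for every vertex, the bags containing it form a connected subtree. Here vertex 3 appears in no bag, so the decomposition is invalid.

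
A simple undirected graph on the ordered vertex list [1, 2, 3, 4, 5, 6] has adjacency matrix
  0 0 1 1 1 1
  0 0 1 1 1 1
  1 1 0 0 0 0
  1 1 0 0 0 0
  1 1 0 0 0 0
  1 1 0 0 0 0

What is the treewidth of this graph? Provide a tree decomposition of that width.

The largest bag has 3 vertices, giving width 2; this decomposition certifies tw(G) ≤ 2. Since 2–3–1–4–2 is a cycle in G, G is not acyclic. Forests are exactly the graphs of treewidth ≤ 1, so tw(G) ≥ 2. The upper and lower bounds meet at 2, so that is the treewidth.

Treewidth 2.
One optimal decomposition is:
Bags: B1 = {1, 2, 3}  B2 = {1, 2, 4}  B3 = {1, 2, 5}  B4 = {1, 2, 6}
Tree: B1–B2, B2–B3, B3–B4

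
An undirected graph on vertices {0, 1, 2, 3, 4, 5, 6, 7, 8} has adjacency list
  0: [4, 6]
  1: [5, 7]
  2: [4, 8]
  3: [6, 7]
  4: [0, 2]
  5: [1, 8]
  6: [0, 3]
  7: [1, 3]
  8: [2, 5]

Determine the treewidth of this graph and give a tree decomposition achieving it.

The largest bag has 3 vertices, giving width 2; this decomposition certifies tw(G) ≤ 2. For the lower bound, G contains the cycle 3–6–0–4–2–8–5–1–7–3, so G is not a forest; only forests have treewidth ≤ 1, hence tw(G) ≥ 2. Hence tw(G) = 2 exactly.

Treewidth 2.
Bags: B1 = {0, 3, 6}  B2 = {0, 3, 4}  B3 = {2, 3, 4}  B4 = {2, 3, 8}  B5 = {3, 5, 8}  B6 = {1, 3, 5}  B7 = {1, 3, 7}
Tree: B1–B2, B2–B3, B3–B4, B4–B5, B5–B6, B6–B7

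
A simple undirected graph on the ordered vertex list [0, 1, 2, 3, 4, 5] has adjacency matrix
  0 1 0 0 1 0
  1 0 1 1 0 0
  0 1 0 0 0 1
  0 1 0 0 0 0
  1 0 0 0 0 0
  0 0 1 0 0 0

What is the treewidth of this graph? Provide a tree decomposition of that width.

Treewidth 1.
One optimal decomposition is:
Bags: B1 = {0, 4}  B2 = {0, 1}  B3 = {1, 2}  B4 = {2, 5}  B5 = {1, 3}
Tree: B1–B2, B2–B3, B3–B4, B2–B5

The largest bag has 2 vertices, giving width 1; this decomposition certifies tw(G) ≤ 1. Since G has at least one edge (e.g. 0–4), it is not an edgeless graph, so tw(G) ≥ 1. Hence tw(G) = 1 exactly.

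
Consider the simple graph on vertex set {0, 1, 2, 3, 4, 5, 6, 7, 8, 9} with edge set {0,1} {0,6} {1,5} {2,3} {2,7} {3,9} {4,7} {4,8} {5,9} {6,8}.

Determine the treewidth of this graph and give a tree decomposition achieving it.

Each bag holds 3 vertices, so the decomposition has width 2, which upper-bounds the treewidth. For the lower bound, G contains the cycle 3–9–5–1–0–6–8–4–7–2–3, so G is not a forest; only forests have treewidth ≤ 1, hence tw(G) ≥ 2. The upper and lower bounds meet at 2, so that is the treewidth.

Treewidth 2.
One optimal decomposition is:
Bags: B1 = {3, 5, 9}  B2 = {1, 3, 5}  B3 = {0, 1, 3}  B4 = {0, 3, 6}  B5 = {3, 6, 8}  B6 = {3, 4, 8}  B7 = {3, 4, 7}  B8 = {2, 3, 7}
Tree: B1–B2, B2–B3, B3–B4, B4–B5, B5–B6, B6–B7, B7–B8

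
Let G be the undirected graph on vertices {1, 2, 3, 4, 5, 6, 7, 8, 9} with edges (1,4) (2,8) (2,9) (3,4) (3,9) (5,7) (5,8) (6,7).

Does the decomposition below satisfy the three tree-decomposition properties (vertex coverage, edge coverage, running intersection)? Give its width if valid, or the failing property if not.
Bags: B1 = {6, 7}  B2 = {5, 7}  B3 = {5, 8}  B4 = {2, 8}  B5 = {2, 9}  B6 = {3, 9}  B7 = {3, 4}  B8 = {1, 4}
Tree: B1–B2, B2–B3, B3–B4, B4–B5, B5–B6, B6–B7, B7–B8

Checking the three conditions: (i) the bags cover all of {1, 2, 3, 4, 5, 6, 7, 8, 9}; (ii) for each edge, some bag contains both endpoints; (iii) the bags containing any fixed vertex form a subtree. All hold, so the decomposition is valid with width 2 − 1 = 1.

Yes; width 1.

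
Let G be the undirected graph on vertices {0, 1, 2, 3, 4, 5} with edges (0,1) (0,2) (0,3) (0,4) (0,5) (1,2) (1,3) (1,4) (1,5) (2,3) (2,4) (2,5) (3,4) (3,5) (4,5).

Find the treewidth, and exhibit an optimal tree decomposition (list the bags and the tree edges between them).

Treewidth 5.
One such decomposition:
Bags: B1 = {0, 1, 2, 3, 4, 5}
Tree: (single bag)

With just one bag of size 6, the width is 6 − 1 = 5, so tw(G) ≤ 5. Conversely, {0, 1, 2, 3, 4, 5} is a clique of size 6, and the vertices of any clique must share a bag in every tree decomposition; so some bag has ≥ 6 vertices and tw(G) ≥ 5. Hence tw(G) = 5 exactly.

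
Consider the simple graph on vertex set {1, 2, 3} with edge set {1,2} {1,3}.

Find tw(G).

A width-1 tree decomposition is:
Bags: B1 = {1, 2}  B2 = {1, 3}
Tree: B1–B2
Every bag has size at most 2, so the width is 2 − 1 = 1 and tw(G) ≤ 1. Since G has at least one edge (e.g. 1–2), it is not an edgeless graph, so tw(G) ≥ 1. The upper and lower bounds meet at 1, so that is the treewidth.

1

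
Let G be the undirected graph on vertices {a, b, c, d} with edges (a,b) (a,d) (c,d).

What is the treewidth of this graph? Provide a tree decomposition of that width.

Treewidth 1.
One such decomposition:
Bags: B1 = {a, b}  B2 = {a, d}  B3 = {c, d}
Tree: B1–B2, B2–B3

The largest bag has 2 vertices, giving width 1; this decomposition certifies tw(G) ≤ 1. Since G has at least one edge (e.g. b–a), it is not an edgeless graph, so tw(G) ≥ 1. Therefore the treewidth is 1.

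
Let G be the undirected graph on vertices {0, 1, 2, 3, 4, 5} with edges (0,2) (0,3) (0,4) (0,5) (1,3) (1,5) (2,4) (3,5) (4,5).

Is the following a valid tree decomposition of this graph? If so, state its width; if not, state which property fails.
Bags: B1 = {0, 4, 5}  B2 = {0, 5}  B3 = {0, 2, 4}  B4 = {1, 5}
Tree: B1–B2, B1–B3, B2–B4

A tree decomposition must satisfy three properties: every vertex lies in some bag; for every edge, both endpoints lie together in some bag; and for every vertex, the bags containing it form a connected subtree. Here vertex 3 appears in no bag, so the decomposition is invalid.

No — vertex 3 appears in no bag.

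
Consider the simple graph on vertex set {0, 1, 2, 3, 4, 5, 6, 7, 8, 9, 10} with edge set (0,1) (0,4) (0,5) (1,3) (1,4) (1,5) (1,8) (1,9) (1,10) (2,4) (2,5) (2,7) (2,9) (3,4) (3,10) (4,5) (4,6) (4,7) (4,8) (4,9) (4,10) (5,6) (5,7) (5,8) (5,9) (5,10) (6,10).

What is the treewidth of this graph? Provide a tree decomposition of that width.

Treewidth 3.
Bags: B1 = {1, 4, 5, 10}  B2 = {1, 4, 5, 9}  B3 = {2, 4, 5, 9}  B4 = {1, 4, 5, 8}  B5 = {4, 5, 6, 10}  B6 = {1, 3, 4, 10}  B7 = {0, 1, 4, 5}  B8 = {2, 4, 5, 7}
Tree: B1–B2, B2–B3, B2–B4, B1–B5, B1–B6, B2–B7, B3–B8

The largest bag has 4 vertices, giving width 3; this decomposition certifies tw(G) ≤ 3. Conversely, {1, 3, 4, 10} is a clique of size 4, and the vertices of any clique must share a bag in every tree decomposition; so some bag has ≥ 4 vertices and tw(G) ≥ 3. Hence tw(G) = 3 exactly.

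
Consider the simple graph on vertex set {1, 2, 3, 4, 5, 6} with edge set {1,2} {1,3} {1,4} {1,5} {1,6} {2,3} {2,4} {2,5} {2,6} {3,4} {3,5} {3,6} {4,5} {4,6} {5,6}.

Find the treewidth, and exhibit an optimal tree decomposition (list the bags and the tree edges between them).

Treewidth 5.
One such decomposition:
Bags: B1 = {1, 2, 3, 4, 5, 6}
Tree: (single bag)

With just one bag of size 6, the width is 6 − 1 = 5, so tw(G) ≤ 5. On the other hand G contains the 6-clique {1, 2, 3, 4, 5, 6}. A clique must lie in a single bag of any decomposition, so no decomposition can have width below 5. Combining the bounds, tw(G) = 5.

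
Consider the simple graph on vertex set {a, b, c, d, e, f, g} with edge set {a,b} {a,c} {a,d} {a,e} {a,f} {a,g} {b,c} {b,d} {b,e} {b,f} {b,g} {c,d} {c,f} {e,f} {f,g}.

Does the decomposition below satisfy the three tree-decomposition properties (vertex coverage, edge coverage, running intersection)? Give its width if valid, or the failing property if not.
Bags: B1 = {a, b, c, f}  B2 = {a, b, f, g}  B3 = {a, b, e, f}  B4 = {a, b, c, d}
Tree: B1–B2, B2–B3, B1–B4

Yes; width 3.

Every vertex of G appears in some bag (union = {a, b, c, d, e, f, g}); every edge is covered by a bag; and for each vertex v the set of bags containing v is connected in the bag tree. The decomposition is therefore valid. The largest bag has 4 vertices, so the width is 3.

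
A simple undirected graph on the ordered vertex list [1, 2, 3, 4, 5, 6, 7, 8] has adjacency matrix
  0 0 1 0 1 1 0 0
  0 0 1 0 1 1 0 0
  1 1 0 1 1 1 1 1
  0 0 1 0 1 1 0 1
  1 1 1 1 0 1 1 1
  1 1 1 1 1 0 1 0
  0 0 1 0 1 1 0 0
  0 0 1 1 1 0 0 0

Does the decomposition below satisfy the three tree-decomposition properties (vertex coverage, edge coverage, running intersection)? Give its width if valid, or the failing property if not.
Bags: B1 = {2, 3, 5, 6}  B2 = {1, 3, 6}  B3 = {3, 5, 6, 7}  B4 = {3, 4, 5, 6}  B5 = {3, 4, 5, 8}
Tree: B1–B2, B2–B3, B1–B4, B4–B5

No — edge (5,1) lies in no bag.

A tree decomposition must satisfy three properties: every vertex lies in some bag; for every edge, both endpoints lie together in some bag; and for every vertex, the bags containing it form a connected subtree. Here edge (5,1) lies in no bag, so the decomposition is invalid.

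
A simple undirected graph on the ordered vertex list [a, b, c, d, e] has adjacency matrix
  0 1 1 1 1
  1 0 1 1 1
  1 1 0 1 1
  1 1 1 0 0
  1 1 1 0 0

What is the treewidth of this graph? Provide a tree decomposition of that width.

Treewidth 3.
Bags: B1 = {a, b, c, d}  B2 = {a, b, c, e}
Tree: B1–B2

The largest bag has 4 vertices, giving width 3; this decomposition certifies tw(G) ≤ 3. For the lower bound, the 4 vertices {a, b, c, d} are pairwise adjacent, and any tree decomposition puts a clique entirely inside one bag — forcing width ≥ 3. Hence tw(G) = 3 exactly.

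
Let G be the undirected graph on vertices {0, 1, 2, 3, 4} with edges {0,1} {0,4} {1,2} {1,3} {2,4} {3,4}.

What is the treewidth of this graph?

A width-2 tree decomposition is:
Bags: B1 = {1, 2, 4}  B2 = {1, 3, 4}  B3 = {0, 1, 4}
Tree: B1–B2, B2–B3
The largest bag has 3 vertices, giving width 2; this decomposition certifies tw(G) ≤ 2. For the lower bound, G contains the cycle 4–2–1–3–4, so G is not a forest; only forests have treewidth ≤ 1, hence tw(G) ≥ 2. Hence tw(G) = 2 exactly.

2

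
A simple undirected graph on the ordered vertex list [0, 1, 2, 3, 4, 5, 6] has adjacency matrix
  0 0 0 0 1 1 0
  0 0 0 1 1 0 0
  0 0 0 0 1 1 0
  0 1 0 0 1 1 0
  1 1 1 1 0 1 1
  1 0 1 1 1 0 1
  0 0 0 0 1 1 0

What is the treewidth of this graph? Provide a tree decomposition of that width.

Treewidth 2.
Bags: B1 = {4, 5, 6}  B2 = {3, 4, 5}  B3 = {0, 4, 5}  B4 = {2, 4, 5}  B5 = {1, 3, 4}
Tree: B1–B2, B1–B3, B3–B4, B2–B5

Every bag has size at most 3, so the width is 3 − 1 = 2 and tw(G) ≤ 2. For the lower bound, the 3 vertices {1, 3, 4} are pairwise adjacent, and any tree decomposition puts a clique entirely inside one bag — forcing width ≥ 2. Combining the bounds, tw(G) = 2.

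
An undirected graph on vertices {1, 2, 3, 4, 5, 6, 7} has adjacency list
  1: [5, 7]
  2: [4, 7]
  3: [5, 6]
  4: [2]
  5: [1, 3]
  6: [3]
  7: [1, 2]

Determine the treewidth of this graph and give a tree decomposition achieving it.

Every bag has size at most 2, so the width is 2 − 1 = 1 and tw(G) ≤ 1. Any graph with an edge has treewidth ≥ 1, and G has the edge 4–2. Therefore the treewidth is 1.

Treewidth 1.
One such decomposition:
Bags: B1 = {2, 4}  B2 = {2, 7}  B3 = {1, 7}  B4 = {1, 5}  B5 = {3, 5}  B6 = {3, 6}
Tree: B1–B2, B2–B3, B3–B4, B4–B5, B5–B6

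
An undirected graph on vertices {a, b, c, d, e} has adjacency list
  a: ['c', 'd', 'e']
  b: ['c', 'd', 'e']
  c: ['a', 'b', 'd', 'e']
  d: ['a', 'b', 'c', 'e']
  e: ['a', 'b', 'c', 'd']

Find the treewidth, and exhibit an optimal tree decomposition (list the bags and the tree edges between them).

The largest bag has 4 vertices, giving width 3; this decomposition certifies tw(G) ≤ 3. For the lower bound, the 4 vertices {a, c, d, e} are pairwise adjacent, and any tree decomposition puts a clique entirely inside one bag — forcing width ≥ 3. Therefore the treewidth is 3.

Treewidth 3.
One optimal decomposition is:
Bags: B1 = {a, c, d, e}  B2 = {b, c, d, e}
Tree: B1–B2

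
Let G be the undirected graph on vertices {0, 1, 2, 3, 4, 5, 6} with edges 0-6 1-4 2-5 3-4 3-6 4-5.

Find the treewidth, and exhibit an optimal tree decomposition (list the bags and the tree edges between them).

Treewidth 1.
One optimal decomposition is:
Bags: B1 = {1, 4}  B2 = {4, 5}  B3 = {3, 4}  B4 = {3, 6}  B5 = {2, 5}  B6 = {0, 6}
Tree: B1–B2, B2–B3, B3–B4, B2–B5, B4–B6

The largest bag has 2 vertices, giving width 1; this decomposition certifies tw(G) ≤ 1. Any graph with an edge has treewidth ≥ 1, and G has the edge 1–4. Hence tw(G) = 1 exactly.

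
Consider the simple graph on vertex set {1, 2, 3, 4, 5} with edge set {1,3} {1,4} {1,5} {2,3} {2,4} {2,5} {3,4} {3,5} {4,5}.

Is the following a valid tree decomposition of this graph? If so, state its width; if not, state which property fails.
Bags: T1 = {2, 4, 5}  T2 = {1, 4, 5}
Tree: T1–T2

No — vertex 3 appears in no bag.

A tree decomposition must satisfy three properties: every vertex lies in some bag; for every edge, both endpoints lie together in some bag; and for every vertex, the bags containing it form a connected subtree. Here vertex 3 appears in no bag, so the decomposition is invalid.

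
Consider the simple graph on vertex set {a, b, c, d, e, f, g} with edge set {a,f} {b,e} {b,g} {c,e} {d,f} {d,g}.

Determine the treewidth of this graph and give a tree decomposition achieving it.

Each bag holds 2 vertices, so the decomposition has width 1, which upper-bounds the treewidth. Any graph with an edge has treewidth ≥ 1, and G has the edge c–e. Therefore the treewidth is 1.

Treewidth 1.
One such decomposition:
Bags: B1 = {c, e}  B2 = {b, e}  B3 = {b, g}  B4 = {d, g}  B5 = {d, f}  B6 = {a, f}
Tree: B1–B2, B2–B3, B3–B4, B4–B5, B5–B6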